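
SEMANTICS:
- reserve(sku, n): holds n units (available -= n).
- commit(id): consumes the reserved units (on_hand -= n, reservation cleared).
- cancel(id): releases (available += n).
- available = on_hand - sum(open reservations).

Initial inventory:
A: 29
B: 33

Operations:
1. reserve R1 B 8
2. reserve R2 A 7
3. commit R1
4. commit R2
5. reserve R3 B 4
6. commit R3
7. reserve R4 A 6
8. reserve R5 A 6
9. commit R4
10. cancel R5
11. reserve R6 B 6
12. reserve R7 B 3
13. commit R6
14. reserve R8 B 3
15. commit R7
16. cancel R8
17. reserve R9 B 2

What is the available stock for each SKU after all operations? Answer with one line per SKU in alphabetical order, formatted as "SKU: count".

Step 1: reserve R1 B 8 -> on_hand[A=29 B=33] avail[A=29 B=25] open={R1}
Step 2: reserve R2 A 7 -> on_hand[A=29 B=33] avail[A=22 B=25] open={R1,R2}
Step 3: commit R1 -> on_hand[A=29 B=25] avail[A=22 B=25] open={R2}
Step 4: commit R2 -> on_hand[A=22 B=25] avail[A=22 B=25] open={}
Step 5: reserve R3 B 4 -> on_hand[A=22 B=25] avail[A=22 B=21] open={R3}
Step 6: commit R3 -> on_hand[A=22 B=21] avail[A=22 B=21] open={}
Step 7: reserve R4 A 6 -> on_hand[A=22 B=21] avail[A=16 B=21] open={R4}
Step 8: reserve R5 A 6 -> on_hand[A=22 B=21] avail[A=10 B=21] open={R4,R5}
Step 9: commit R4 -> on_hand[A=16 B=21] avail[A=10 B=21] open={R5}
Step 10: cancel R5 -> on_hand[A=16 B=21] avail[A=16 B=21] open={}
Step 11: reserve R6 B 6 -> on_hand[A=16 B=21] avail[A=16 B=15] open={R6}
Step 12: reserve R7 B 3 -> on_hand[A=16 B=21] avail[A=16 B=12] open={R6,R7}
Step 13: commit R6 -> on_hand[A=16 B=15] avail[A=16 B=12] open={R7}
Step 14: reserve R8 B 3 -> on_hand[A=16 B=15] avail[A=16 B=9] open={R7,R8}
Step 15: commit R7 -> on_hand[A=16 B=12] avail[A=16 B=9] open={R8}
Step 16: cancel R8 -> on_hand[A=16 B=12] avail[A=16 B=12] open={}
Step 17: reserve R9 B 2 -> on_hand[A=16 B=12] avail[A=16 B=10] open={R9}

Answer: A: 16
B: 10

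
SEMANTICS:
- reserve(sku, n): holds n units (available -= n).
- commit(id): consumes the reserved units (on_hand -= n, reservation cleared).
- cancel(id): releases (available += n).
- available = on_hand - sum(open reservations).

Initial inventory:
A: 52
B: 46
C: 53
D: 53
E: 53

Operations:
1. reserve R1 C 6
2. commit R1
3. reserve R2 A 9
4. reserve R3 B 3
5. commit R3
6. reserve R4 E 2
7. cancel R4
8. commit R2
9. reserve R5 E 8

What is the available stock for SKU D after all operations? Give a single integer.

Step 1: reserve R1 C 6 -> on_hand[A=52 B=46 C=53 D=53 E=53] avail[A=52 B=46 C=47 D=53 E=53] open={R1}
Step 2: commit R1 -> on_hand[A=52 B=46 C=47 D=53 E=53] avail[A=52 B=46 C=47 D=53 E=53] open={}
Step 3: reserve R2 A 9 -> on_hand[A=52 B=46 C=47 D=53 E=53] avail[A=43 B=46 C=47 D=53 E=53] open={R2}
Step 4: reserve R3 B 3 -> on_hand[A=52 B=46 C=47 D=53 E=53] avail[A=43 B=43 C=47 D=53 E=53] open={R2,R3}
Step 5: commit R3 -> on_hand[A=52 B=43 C=47 D=53 E=53] avail[A=43 B=43 C=47 D=53 E=53] open={R2}
Step 6: reserve R4 E 2 -> on_hand[A=52 B=43 C=47 D=53 E=53] avail[A=43 B=43 C=47 D=53 E=51] open={R2,R4}
Step 7: cancel R4 -> on_hand[A=52 B=43 C=47 D=53 E=53] avail[A=43 B=43 C=47 D=53 E=53] open={R2}
Step 8: commit R2 -> on_hand[A=43 B=43 C=47 D=53 E=53] avail[A=43 B=43 C=47 D=53 E=53] open={}
Step 9: reserve R5 E 8 -> on_hand[A=43 B=43 C=47 D=53 E=53] avail[A=43 B=43 C=47 D=53 E=45] open={R5}
Final available[D] = 53

Answer: 53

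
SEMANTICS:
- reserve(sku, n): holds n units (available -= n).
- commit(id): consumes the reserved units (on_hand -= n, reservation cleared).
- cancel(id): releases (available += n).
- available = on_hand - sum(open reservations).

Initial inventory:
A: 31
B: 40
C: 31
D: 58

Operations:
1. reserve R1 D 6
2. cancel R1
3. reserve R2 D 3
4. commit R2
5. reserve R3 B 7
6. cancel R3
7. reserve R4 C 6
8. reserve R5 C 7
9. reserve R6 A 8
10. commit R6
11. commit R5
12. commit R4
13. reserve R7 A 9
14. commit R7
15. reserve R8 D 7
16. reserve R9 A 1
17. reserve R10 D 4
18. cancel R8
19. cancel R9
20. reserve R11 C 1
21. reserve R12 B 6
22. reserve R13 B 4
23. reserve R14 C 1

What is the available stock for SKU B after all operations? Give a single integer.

Step 1: reserve R1 D 6 -> on_hand[A=31 B=40 C=31 D=58] avail[A=31 B=40 C=31 D=52] open={R1}
Step 2: cancel R1 -> on_hand[A=31 B=40 C=31 D=58] avail[A=31 B=40 C=31 D=58] open={}
Step 3: reserve R2 D 3 -> on_hand[A=31 B=40 C=31 D=58] avail[A=31 B=40 C=31 D=55] open={R2}
Step 4: commit R2 -> on_hand[A=31 B=40 C=31 D=55] avail[A=31 B=40 C=31 D=55] open={}
Step 5: reserve R3 B 7 -> on_hand[A=31 B=40 C=31 D=55] avail[A=31 B=33 C=31 D=55] open={R3}
Step 6: cancel R3 -> on_hand[A=31 B=40 C=31 D=55] avail[A=31 B=40 C=31 D=55] open={}
Step 7: reserve R4 C 6 -> on_hand[A=31 B=40 C=31 D=55] avail[A=31 B=40 C=25 D=55] open={R4}
Step 8: reserve R5 C 7 -> on_hand[A=31 B=40 C=31 D=55] avail[A=31 B=40 C=18 D=55] open={R4,R5}
Step 9: reserve R6 A 8 -> on_hand[A=31 B=40 C=31 D=55] avail[A=23 B=40 C=18 D=55] open={R4,R5,R6}
Step 10: commit R6 -> on_hand[A=23 B=40 C=31 D=55] avail[A=23 B=40 C=18 D=55] open={R4,R5}
Step 11: commit R5 -> on_hand[A=23 B=40 C=24 D=55] avail[A=23 B=40 C=18 D=55] open={R4}
Step 12: commit R4 -> on_hand[A=23 B=40 C=18 D=55] avail[A=23 B=40 C=18 D=55] open={}
Step 13: reserve R7 A 9 -> on_hand[A=23 B=40 C=18 D=55] avail[A=14 B=40 C=18 D=55] open={R7}
Step 14: commit R7 -> on_hand[A=14 B=40 C=18 D=55] avail[A=14 B=40 C=18 D=55] open={}
Step 15: reserve R8 D 7 -> on_hand[A=14 B=40 C=18 D=55] avail[A=14 B=40 C=18 D=48] open={R8}
Step 16: reserve R9 A 1 -> on_hand[A=14 B=40 C=18 D=55] avail[A=13 B=40 C=18 D=48] open={R8,R9}
Step 17: reserve R10 D 4 -> on_hand[A=14 B=40 C=18 D=55] avail[A=13 B=40 C=18 D=44] open={R10,R8,R9}
Step 18: cancel R8 -> on_hand[A=14 B=40 C=18 D=55] avail[A=13 B=40 C=18 D=51] open={R10,R9}
Step 19: cancel R9 -> on_hand[A=14 B=40 C=18 D=55] avail[A=14 B=40 C=18 D=51] open={R10}
Step 20: reserve R11 C 1 -> on_hand[A=14 B=40 C=18 D=55] avail[A=14 B=40 C=17 D=51] open={R10,R11}
Step 21: reserve R12 B 6 -> on_hand[A=14 B=40 C=18 D=55] avail[A=14 B=34 C=17 D=51] open={R10,R11,R12}
Step 22: reserve R13 B 4 -> on_hand[A=14 B=40 C=18 D=55] avail[A=14 B=30 C=17 D=51] open={R10,R11,R12,R13}
Step 23: reserve R14 C 1 -> on_hand[A=14 B=40 C=18 D=55] avail[A=14 B=30 C=16 D=51] open={R10,R11,R12,R13,R14}
Final available[B] = 30

Answer: 30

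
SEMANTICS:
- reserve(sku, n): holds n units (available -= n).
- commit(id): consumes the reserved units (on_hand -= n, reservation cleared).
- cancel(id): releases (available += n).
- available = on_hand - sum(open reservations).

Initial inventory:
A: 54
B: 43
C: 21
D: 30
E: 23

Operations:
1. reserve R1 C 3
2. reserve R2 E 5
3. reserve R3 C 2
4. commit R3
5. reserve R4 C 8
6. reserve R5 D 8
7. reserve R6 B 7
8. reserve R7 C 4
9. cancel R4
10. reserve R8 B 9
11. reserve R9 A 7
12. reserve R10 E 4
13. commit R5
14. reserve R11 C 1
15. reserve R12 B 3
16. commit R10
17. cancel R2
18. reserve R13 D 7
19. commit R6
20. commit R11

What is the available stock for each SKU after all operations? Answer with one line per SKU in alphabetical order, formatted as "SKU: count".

Step 1: reserve R1 C 3 -> on_hand[A=54 B=43 C=21 D=30 E=23] avail[A=54 B=43 C=18 D=30 E=23] open={R1}
Step 2: reserve R2 E 5 -> on_hand[A=54 B=43 C=21 D=30 E=23] avail[A=54 B=43 C=18 D=30 E=18] open={R1,R2}
Step 3: reserve R3 C 2 -> on_hand[A=54 B=43 C=21 D=30 E=23] avail[A=54 B=43 C=16 D=30 E=18] open={R1,R2,R3}
Step 4: commit R3 -> on_hand[A=54 B=43 C=19 D=30 E=23] avail[A=54 B=43 C=16 D=30 E=18] open={R1,R2}
Step 5: reserve R4 C 8 -> on_hand[A=54 B=43 C=19 D=30 E=23] avail[A=54 B=43 C=8 D=30 E=18] open={R1,R2,R4}
Step 6: reserve R5 D 8 -> on_hand[A=54 B=43 C=19 D=30 E=23] avail[A=54 B=43 C=8 D=22 E=18] open={R1,R2,R4,R5}
Step 7: reserve R6 B 7 -> on_hand[A=54 B=43 C=19 D=30 E=23] avail[A=54 B=36 C=8 D=22 E=18] open={R1,R2,R4,R5,R6}
Step 8: reserve R7 C 4 -> on_hand[A=54 B=43 C=19 D=30 E=23] avail[A=54 B=36 C=4 D=22 E=18] open={R1,R2,R4,R5,R6,R7}
Step 9: cancel R4 -> on_hand[A=54 B=43 C=19 D=30 E=23] avail[A=54 B=36 C=12 D=22 E=18] open={R1,R2,R5,R6,R7}
Step 10: reserve R8 B 9 -> on_hand[A=54 B=43 C=19 D=30 E=23] avail[A=54 B=27 C=12 D=22 E=18] open={R1,R2,R5,R6,R7,R8}
Step 11: reserve R9 A 7 -> on_hand[A=54 B=43 C=19 D=30 E=23] avail[A=47 B=27 C=12 D=22 E=18] open={R1,R2,R5,R6,R7,R8,R9}
Step 12: reserve R10 E 4 -> on_hand[A=54 B=43 C=19 D=30 E=23] avail[A=47 B=27 C=12 D=22 E=14] open={R1,R10,R2,R5,R6,R7,R8,R9}
Step 13: commit R5 -> on_hand[A=54 B=43 C=19 D=22 E=23] avail[A=47 B=27 C=12 D=22 E=14] open={R1,R10,R2,R6,R7,R8,R9}
Step 14: reserve R11 C 1 -> on_hand[A=54 B=43 C=19 D=22 E=23] avail[A=47 B=27 C=11 D=22 E=14] open={R1,R10,R11,R2,R6,R7,R8,R9}
Step 15: reserve R12 B 3 -> on_hand[A=54 B=43 C=19 D=22 E=23] avail[A=47 B=24 C=11 D=22 E=14] open={R1,R10,R11,R12,R2,R6,R7,R8,R9}
Step 16: commit R10 -> on_hand[A=54 B=43 C=19 D=22 E=19] avail[A=47 B=24 C=11 D=22 E=14] open={R1,R11,R12,R2,R6,R7,R8,R9}
Step 17: cancel R2 -> on_hand[A=54 B=43 C=19 D=22 E=19] avail[A=47 B=24 C=11 D=22 E=19] open={R1,R11,R12,R6,R7,R8,R9}
Step 18: reserve R13 D 7 -> on_hand[A=54 B=43 C=19 D=22 E=19] avail[A=47 B=24 C=11 D=15 E=19] open={R1,R11,R12,R13,R6,R7,R8,R9}
Step 19: commit R6 -> on_hand[A=54 B=36 C=19 D=22 E=19] avail[A=47 B=24 C=11 D=15 E=19] open={R1,R11,R12,R13,R7,R8,R9}
Step 20: commit R11 -> on_hand[A=54 B=36 C=18 D=22 E=19] avail[A=47 B=24 C=11 D=15 E=19] open={R1,R12,R13,R7,R8,R9}

Answer: A: 47
B: 24
C: 11
D: 15
E: 19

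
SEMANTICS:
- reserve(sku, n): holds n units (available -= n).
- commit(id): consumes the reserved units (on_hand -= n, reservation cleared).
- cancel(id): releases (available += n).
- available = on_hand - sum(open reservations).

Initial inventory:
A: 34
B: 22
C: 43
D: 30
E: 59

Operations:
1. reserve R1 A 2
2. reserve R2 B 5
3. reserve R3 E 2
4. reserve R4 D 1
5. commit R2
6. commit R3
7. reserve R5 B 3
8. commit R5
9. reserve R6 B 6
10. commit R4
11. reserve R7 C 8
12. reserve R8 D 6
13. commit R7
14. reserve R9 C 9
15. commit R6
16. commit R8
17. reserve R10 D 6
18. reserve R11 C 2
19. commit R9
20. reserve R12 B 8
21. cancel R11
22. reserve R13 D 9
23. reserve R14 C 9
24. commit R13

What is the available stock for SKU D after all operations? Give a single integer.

Step 1: reserve R1 A 2 -> on_hand[A=34 B=22 C=43 D=30 E=59] avail[A=32 B=22 C=43 D=30 E=59] open={R1}
Step 2: reserve R2 B 5 -> on_hand[A=34 B=22 C=43 D=30 E=59] avail[A=32 B=17 C=43 D=30 E=59] open={R1,R2}
Step 3: reserve R3 E 2 -> on_hand[A=34 B=22 C=43 D=30 E=59] avail[A=32 B=17 C=43 D=30 E=57] open={R1,R2,R3}
Step 4: reserve R4 D 1 -> on_hand[A=34 B=22 C=43 D=30 E=59] avail[A=32 B=17 C=43 D=29 E=57] open={R1,R2,R3,R4}
Step 5: commit R2 -> on_hand[A=34 B=17 C=43 D=30 E=59] avail[A=32 B=17 C=43 D=29 E=57] open={R1,R3,R4}
Step 6: commit R3 -> on_hand[A=34 B=17 C=43 D=30 E=57] avail[A=32 B=17 C=43 D=29 E=57] open={R1,R4}
Step 7: reserve R5 B 3 -> on_hand[A=34 B=17 C=43 D=30 E=57] avail[A=32 B=14 C=43 D=29 E=57] open={R1,R4,R5}
Step 8: commit R5 -> on_hand[A=34 B=14 C=43 D=30 E=57] avail[A=32 B=14 C=43 D=29 E=57] open={R1,R4}
Step 9: reserve R6 B 6 -> on_hand[A=34 B=14 C=43 D=30 E=57] avail[A=32 B=8 C=43 D=29 E=57] open={R1,R4,R6}
Step 10: commit R4 -> on_hand[A=34 B=14 C=43 D=29 E=57] avail[A=32 B=8 C=43 D=29 E=57] open={R1,R6}
Step 11: reserve R7 C 8 -> on_hand[A=34 B=14 C=43 D=29 E=57] avail[A=32 B=8 C=35 D=29 E=57] open={R1,R6,R7}
Step 12: reserve R8 D 6 -> on_hand[A=34 B=14 C=43 D=29 E=57] avail[A=32 B=8 C=35 D=23 E=57] open={R1,R6,R7,R8}
Step 13: commit R7 -> on_hand[A=34 B=14 C=35 D=29 E=57] avail[A=32 B=8 C=35 D=23 E=57] open={R1,R6,R8}
Step 14: reserve R9 C 9 -> on_hand[A=34 B=14 C=35 D=29 E=57] avail[A=32 B=8 C=26 D=23 E=57] open={R1,R6,R8,R9}
Step 15: commit R6 -> on_hand[A=34 B=8 C=35 D=29 E=57] avail[A=32 B=8 C=26 D=23 E=57] open={R1,R8,R9}
Step 16: commit R8 -> on_hand[A=34 B=8 C=35 D=23 E=57] avail[A=32 B=8 C=26 D=23 E=57] open={R1,R9}
Step 17: reserve R10 D 6 -> on_hand[A=34 B=8 C=35 D=23 E=57] avail[A=32 B=8 C=26 D=17 E=57] open={R1,R10,R9}
Step 18: reserve R11 C 2 -> on_hand[A=34 B=8 C=35 D=23 E=57] avail[A=32 B=8 C=24 D=17 E=57] open={R1,R10,R11,R9}
Step 19: commit R9 -> on_hand[A=34 B=8 C=26 D=23 E=57] avail[A=32 B=8 C=24 D=17 E=57] open={R1,R10,R11}
Step 20: reserve R12 B 8 -> on_hand[A=34 B=8 C=26 D=23 E=57] avail[A=32 B=0 C=24 D=17 E=57] open={R1,R10,R11,R12}
Step 21: cancel R11 -> on_hand[A=34 B=8 C=26 D=23 E=57] avail[A=32 B=0 C=26 D=17 E=57] open={R1,R10,R12}
Step 22: reserve R13 D 9 -> on_hand[A=34 B=8 C=26 D=23 E=57] avail[A=32 B=0 C=26 D=8 E=57] open={R1,R10,R12,R13}
Step 23: reserve R14 C 9 -> on_hand[A=34 B=8 C=26 D=23 E=57] avail[A=32 B=0 C=17 D=8 E=57] open={R1,R10,R12,R13,R14}
Step 24: commit R13 -> on_hand[A=34 B=8 C=26 D=14 E=57] avail[A=32 B=0 C=17 D=8 E=57] open={R1,R10,R12,R14}
Final available[D] = 8

Answer: 8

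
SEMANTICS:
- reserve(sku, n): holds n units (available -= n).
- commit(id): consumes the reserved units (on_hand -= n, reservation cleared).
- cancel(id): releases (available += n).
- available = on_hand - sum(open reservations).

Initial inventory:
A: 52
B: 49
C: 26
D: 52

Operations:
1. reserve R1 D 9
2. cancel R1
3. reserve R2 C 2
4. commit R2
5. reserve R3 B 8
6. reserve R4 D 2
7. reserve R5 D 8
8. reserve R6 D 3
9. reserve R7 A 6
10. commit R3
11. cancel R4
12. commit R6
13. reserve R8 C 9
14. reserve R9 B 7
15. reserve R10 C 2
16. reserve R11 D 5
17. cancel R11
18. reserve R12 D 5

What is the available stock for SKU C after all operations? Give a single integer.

Step 1: reserve R1 D 9 -> on_hand[A=52 B=49 C=26 D=52] avail[A=52 B=49 C=26 D=43] open={R1}
Step 2: cancel R1 -> on_hand[A=52 B=49 C=26 D=52] avail[A=52 B=49 C=26 D=52] open={}
Step 3: reserve R2 C 2 -> on_hand[A=52 B=49 C=26 D=52] avail[A=52 B=49 C=24 D=52] open={R2}
Step 4: commit R2 -> on_hand[A=52 B=49 C=24 D=52] avail[A=52 B=49 C=24 D=52] open={}
Step 5: reserve R3 B 8 -> on_hand[A=52 B=49 C=24 D=52] avail[A=52 B=41 C=24 D=52] open={R3}
Step 6: reserve R4 D 2 -> on_hand[A=52 B=49 C=24 D=52] avail[A=52 B=41 C=24 D=50] open={R3,R4}
Step 7: reserve R5 D 8 -> on_hand[A=52 B=49 C=24 D=52] avail[A=52 B=41 C=24 D=42] open={R3,R4,R5}
Step 8: reserve R6 D 3 -> on_hand[A=52 B=49 C=24 D=52] avail[A=52 B=41 C=24 D=39] open={R3,R4,R5,R6}
Step 9: reserve R7 A 6 -> on_hand[A=52 B=49 C=24 D=52] avail[A=46 B=41 C=24 D=39] open={R3,R4,R5,R6,R7}
Step 10: commit R3 -> on_hand[A=52 B=41 C=24 D=52] avail[A=46 B=41 C=24 D=39] open={R4,R5,R6,R7}
Step 11: cancel R4 -> on_hand[A=52 B=41 C=24 D=52] avail[A=46 B=41 C=24 D=41] open={R5,R6,R7}
Step 12: commit R6 -> on_hand[A=52 B=41 C=24 D=49] avail[A=46 B=41 C=24 D=41] open={R5,R7}
Step 13: reserve R8 C 9 -> on_hand[A=52 B=41 C=24 D=49] avail[A=46 B=41 C=15 D=41] open={R5,R7,R8}
Step 14: reserve R9 B 7 -> on_hand[A=52 B=41 C=24 D=49] avail[A=46 B=34 C=15 D=41] open={R5,R7,R8,R9}
Step 15: reserve R10 C 2 -> on_hand[A=52 B=41 C=24 D=49] avail[A=46 B=34 C=13 D=41] open={R10,R5,R7,R8,R9}
Step 16: reserve R11 D 5 -> on_hand[A=52 B=41 C=24 D=49] avail[A=46 B=34 C=13 D=36] open={R10,R11,R5,R7,R8,R9}
Step 17: cancel R11 -> on_hand[A=52 B=41 C=24 D=49] avail[A=46 B=34 C=13 D=41] open={R10,R5,R7,R8,R9}
Step 18: reserve R12 D 5 -> on_hand[A=52 B=41 C=24 D=49] avail[A=46 B=34 C=13 D=36] open={R10,R12,R5,R7,R8,R9}
Final available[C] = 13

Answer: 13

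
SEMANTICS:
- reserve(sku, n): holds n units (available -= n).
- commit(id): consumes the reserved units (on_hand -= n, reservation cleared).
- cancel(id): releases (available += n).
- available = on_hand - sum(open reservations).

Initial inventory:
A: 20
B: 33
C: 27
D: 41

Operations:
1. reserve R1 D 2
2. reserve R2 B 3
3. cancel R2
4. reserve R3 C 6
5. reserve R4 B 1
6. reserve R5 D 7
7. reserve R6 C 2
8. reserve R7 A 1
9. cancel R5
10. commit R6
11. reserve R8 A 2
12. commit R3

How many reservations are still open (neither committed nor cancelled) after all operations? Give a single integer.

Answer: 4

Derivation:
Step 1: reserve R1 D 2 -> on_hand[A=20 B=33 C=27 D=41] avail[A=20 B=33 C=27 D=39] open={R1}
Step 2: reserve R2 B 3 -> on_hand[A=20 B=33 C=27 D=41] avail[A=20 B=30 C=27 D=39] open={R1,R2}
Step 3: cancel R2 -> on_hand[A=20 B=33 C=27 D=41] avail[A=20 B=33 C=27 D=39] open={R1}
Step 4: reserve R3 C 6 -> on_hand[A=20 B=33 C=27 D=41] avail[A=20 B=33 C=21 D=39] open={R1,R3}
Step 5: reserve R4 B 1 -> on_hand[A=20 B=33 C=27 D=41] avail[A=20 B=32 C=21 D=39] open={R1,R3,R4}
Step 6: reserve R5 D 7 -> on_hand[A=20 B=33 C=27 D=41] avail[A=20 B=32 C=21 D=32] open={R1,R3,R4,R5}
Step 7: reserve R6 C 2 -> on_hand[A=20 B=33 C=27 D=41] avail[A=20 B=32 C=19 D=32] open={R1,R3,R4,R5,R6}
Step 8: reserve R7 A 1 -> on_hand[A=20 B=33 C=27 D=41] avail[A=19 B=32 C=19 D=32] open={R1,R3,R4,R5,R6,R7}
Step 9: cancel R5 -> on_hand[A=20 B=33 C=27 D=41] avail[A=19 B=32 C=19 D=39] open={R1,R3,R4,R6,R7}
Step 10: commit R6 -> on_hand[A=20 B=33 C=25 D=41] avail[A=19 B=32 C=19 D=39] open={R1,R3,R4,R7}
Step 11: reserve R8 A 2 -> on_hand[A=20 B=33 C=25 D=41] avail[A=17 B=32 C=19 D=39] open={R1,R3,R4,R7,R8}
Step 12: commit R3 -> on_hand[A=20 B=33 C=19 D=41] avail[A=17 B=32 C=19 D=39] open={R1,R4,R7,R8}
Open reservations: ['R1', 'R4', 'R7', 'R8'] -> 4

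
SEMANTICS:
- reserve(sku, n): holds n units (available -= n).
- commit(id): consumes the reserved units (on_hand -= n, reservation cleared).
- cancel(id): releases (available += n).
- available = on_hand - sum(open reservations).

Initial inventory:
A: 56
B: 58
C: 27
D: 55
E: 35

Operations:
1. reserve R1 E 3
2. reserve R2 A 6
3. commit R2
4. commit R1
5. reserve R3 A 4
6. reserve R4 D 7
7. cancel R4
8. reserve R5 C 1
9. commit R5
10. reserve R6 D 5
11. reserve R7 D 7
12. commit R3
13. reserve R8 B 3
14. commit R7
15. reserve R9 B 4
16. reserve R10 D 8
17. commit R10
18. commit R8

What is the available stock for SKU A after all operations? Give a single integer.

Step 1: reserve R1 E 3 -> on_hand[A=56 B=58 C=27 D=55 E=35] avail[A=56 B=58 C=27 D=55 E=32] open={R1}
Step 2: reserve R2 A 6 -> on_hand[A=56 B=58 C=27 D=55 E=35] avail[A=50 B=58 C=27 D=55 E=32] open={R1,R2}
Step 3: commit R2 -> on_hand[A=50 B=58 C=27 D=55 E=35] avail[A=50 B=58 C=27 D=55 E=32] open={R1}
Step 4: commit R1 -> on_hand[A=50 B=58 C=27 D=55 E=32] avail[A=50 B=58 C=27 D=55 E=32] open={}
Step 5: reserve R3 A 4 -> on_hand[A=50 B=58 C=27 D=55 E=32] avail[A=46 B=58 C=27 D=55 E=32] open={R3}
Step 6: reserve R4 D 7 -> on_hand[A=50 B=58 C=27 D=55 E=32] avail[A=46 B=58 C=27 D=48 E=32] open={R3,R4}
Step 7: cancel R4 -> on_hand[A=50 B=58 C=27 D=55 E=32] avail[A=46 B=58 C=27 D=55 E=32] open={R3}
Step 8: reserve R5 C 1 -> on_hand[A=50 B=58 C=27 D=55 E=32] avail[A=46 B=58 C=26 D=55 E=32] open={R3,R5}
Step 9: commit R5 -> on_hand[A=50 B=58 C=26 D=55 E=32] avail[A=46 B=58 C=26 D=55 E=32] open={R3}
Step 10: reserve R6 D 5 -> on_hand[A=50 B=58 C=26 D=55 E=32] avail[A=46 B=58 C=26 D=50 E=32] open={R3,R6}
Step 11: reserve R7 D 7 -> on_hand[A=50 B=58 C=26 D=55 E=32] avail[A=46 B=58 C=26 D=43 E=32] open={R3,R6,R7}
Step 12: commit R3 -> on_hand[A=46 B=58 C=26 D=55 E=32] avail[A=46 B=58 C=26 D=43 E=32] open={R6,R7}
Step 13: reserve R8 B 3 -> on_hand[A=46 B=58 C=26 D=55 E=32] avail[A=46 B=55 C=26 D=43 E=32] open={R6,R7,R8}
Step 14: commit R7 -> on_hand[A=46 B=58 C=26 D=48 E=32] avail[A=46 B=55 C=26 D=43 E=32] open={R6,R8}
Step 15: reserve R9 B 4 -> on_hand[A=46 B=58 C=26 D=48 E=32] avail[A=46 B=51 C=26 D=43 E=32] open={R6,R8,R9}
Step 16: reserve R10 D 8 -> on_hand[A=46 B=58 C=26 D=48 E=32] avail[A=46 B=51 C=26 D=35 E=32] open={R10,R6,R8,R9}
Step 17: commit R10 -> on_hand[A=46 B=58 C=26 D=40 E=32] avail[A=46 B=51 C=26 D=35 E=32] open={R6,R8,R9}
Step 18: commit R8 -> on_hand[A=46 B=55 C=26 D=40 E=32] avail[A=46 B=51 C=26 D=35 E=32] open={R6,R9}
Final available[A] = 46

Answer: 46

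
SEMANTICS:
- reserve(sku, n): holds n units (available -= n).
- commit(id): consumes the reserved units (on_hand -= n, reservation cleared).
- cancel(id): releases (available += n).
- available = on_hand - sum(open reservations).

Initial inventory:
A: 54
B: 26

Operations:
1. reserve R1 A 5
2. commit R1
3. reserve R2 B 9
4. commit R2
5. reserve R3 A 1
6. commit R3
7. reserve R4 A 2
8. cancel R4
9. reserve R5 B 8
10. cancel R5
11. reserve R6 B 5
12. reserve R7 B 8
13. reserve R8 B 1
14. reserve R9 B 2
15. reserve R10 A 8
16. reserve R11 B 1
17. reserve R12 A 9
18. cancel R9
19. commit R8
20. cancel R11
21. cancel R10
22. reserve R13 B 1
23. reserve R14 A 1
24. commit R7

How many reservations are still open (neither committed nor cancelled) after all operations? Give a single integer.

Answer: 4

Derivation:
Step 1: reserve R1 A 5 -> on_hand[A=54 B=26] avail[A=49 B=26] open={R1}
Step 2: commit R1 -> on_hand[A=49 B=26] avail[A=49 B=26] open={}
Step 3: reserve R2 B 9 -> on_hand[A=49 B=26] avail[A=49 B=17] open={R2}
Step 4: commit R2 -> on_hand[A=49 B=17] avail[A=49 B=17] open={}
Step 5: reserve R3 A 1 -> on_hand[A=49 B=17] avail[A=48 B=17] open={R3}
Step 6: commit R3 -> on_hand[A=48 B=17] avail[A=48 B=17] open={}
Step 7: reserve R4 A 2 -> on_hand[A=48 B=17] avail[A=46 B=17] open={R4}
Step 8: cancel R4 -> on_hand[A=48 B=17] avail[A=48 B=17] open={}
Step 9: reserve R5 B 8 -> on_hand[A=48 B=17] avail[A=48 B=9] open={R5}
Step 10: cancel R5 -> on_hand[A=48 B=17] avail[A=48 B=17] open={}
Step 11: reserve R6 B 5 -> on_hand[A=48 B=17] avail[A=48 B=12] open={R6}
Step 12: reserve R7 B 8 -> on_hand[A=48 B=17] avail[A=48 B=4] open={R6,R7}
Step 13: reserve R8 B 1 -> on_hand[A=48 B=17] avail[A=48 B=3] open={R6,R7,R8}
Step 14: reserve R9 B 2 -> on_hand[A=48 B=17] avail[A=48 B=1] open={R6,R7,R8,R9}
Step 15: reserve R10 A 8 -> on_hand[A=48 B=17] avail[A=40 B=1] open={R10,R6,R7,R8,R9}
Step 16: reserve R11 B 1 -> on_hand[A=48 B=17] avail[A=40 B=0] open={R10,R11,R6,R7,R8,R9}
Step 17: reserve R12 A 9 -> on_hand[A=48 B=17] avail[A=31 B=0] open={R10,R11,R12,R6,R7,R8,R9}
Step 18: cancel R9 -> on_hand[A=48 B=17] avail[A=31 B=2] open={R10,R11,R12,R6,R7,R8}
Step 19: commit R8 -> on_hand[A=48 B=16] avail[A=31 B=2] open={R10,R11,R12,R6,R7}
Step 20: cancel R11 -> on_hand[A=48 B=16] avail[A=31 B=3] open={R10,R12,R6,R7}
Step 21: cancel R10 -> on_hand[A=48 B=16] avail[A=39 B=3] open={R12,R6,R7}
Step 22: reserve R13 B 1 -> on_hand[A=48 B=16] avail[A=39 B=2] open={R12,R13,R6,R7}
Step 23: reserve R14 A 1 -> on_hand[A=48 B=16] avail[A=38 B=2] open={R12,R13,R14,R6,R7}
Step 24: commit R7 -> on_hand[A=48 B=8] avail[A=38 B=2] open={R12,R13,R14,R6}
Open reservations: ['R12', 'R13', 'R14', 'R6'] -> 4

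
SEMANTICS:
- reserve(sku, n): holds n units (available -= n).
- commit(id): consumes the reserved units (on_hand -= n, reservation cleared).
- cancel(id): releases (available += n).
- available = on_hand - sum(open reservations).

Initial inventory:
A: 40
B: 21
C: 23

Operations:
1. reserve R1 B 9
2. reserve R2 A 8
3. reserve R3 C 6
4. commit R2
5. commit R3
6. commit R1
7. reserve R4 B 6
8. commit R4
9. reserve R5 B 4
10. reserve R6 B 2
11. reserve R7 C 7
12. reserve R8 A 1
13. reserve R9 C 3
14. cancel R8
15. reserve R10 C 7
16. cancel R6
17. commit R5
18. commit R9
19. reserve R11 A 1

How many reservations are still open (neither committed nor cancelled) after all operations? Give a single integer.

Answer: 3

Derivation:
Step 1: reserve R1 B 9 -> on_hand[A=40 B=21 C=23] avail[A=40 B=12 C=23] open={R1}
Step 2: reserve R2 A 8 -> on_hand[A=40 B=21 C=23] avail[A=32 B=12 C=23] open={R1,R2}
Step 3: reserve R3 C 6 -> on_hand[A=40 B=21 C=23] avail[A=32 B=12 C=17] open={R1,R2,R3}
Step 4: commit R2 -> on_hand[A=32 B=21 C=23] avail[A=32 B=12 C=17] open={R1,R3}
Step 5: commit R3 -> on_hand[A=32 B=21 C=17] avail[A=32 B=12 C=17] open={R1}
Step 6: commit R1 -> on_hand[A=32 B=12 C=17] avail[A=32 B=12 C=17] open={}
Step 7: reserve R4 B 6 -> on_hand[A=32 B=12 C=17] avail[A=32 B=6 C=17] open={R4}
Step 8: commit R4 -> on_hand[A=32 B=6 C=17] avail[A=32 B=6 C=17] open={}
Step 9: reserve R5 B 4 -> on_hand[A=32 B=6 C=17] avail[A=32 B=2 C=17] open={R5}
Step 10: reserve R6 B 2 -> on_hand[A=32 B=6 C=17] avail[A=32 B=0 C=17] open={R5,R6}
Step 11: reserve R7 C 7 -> on_hand[A=32 B=6 C=17] avail[A=32 B=0 C=10] open={R5,R6,R7}
Step 12: reserve R8 A 1 -> on_hand[A=32 B=6 C=17] avail[A=31 B=0 C=10] open={R5,R6,R7,R8}
Step 13: reserve R9 C 3 -> on_hand[A=32 B=6 C=17] avail[A=31 B=0 C=7] open={R5,R6,R7,R8,R9}
Step 14: cancel R8 -> on_hand[A=32 B=6 C=17] avail[A=32 B=0 C=7] open={R5,R6,R7,R9}
Step 15: reserve R10 C 7 -> on_hand[A=32 B=6 C=17] avail[A=32 B=0 C=0] open={R10,R5,R6,R7,R9}
Step 16: cancel R6 -> on_hand[A=32 B=6 C=17] avail[A=32 B=2 C=0] open={R10,R5,R7,R9}
Step 17: commit R5 -> on_hand[A=32 B=2 C=17] avail[A=32 B=2 C=0] open={R10,R7,R9}
Step 18: commit R9 -> on_hand[A=32 B=2 C=14] avail[A=32 B=2 C=0] open={R10,R7}
Step 19: reserve R11 A 1 -> on_hand[A=32 B=2 C=14] avail[A=31 B=2 C=0] open={R10,R11,R7}
Open reservations: ['R10', 'R11', 'R7'] -> 3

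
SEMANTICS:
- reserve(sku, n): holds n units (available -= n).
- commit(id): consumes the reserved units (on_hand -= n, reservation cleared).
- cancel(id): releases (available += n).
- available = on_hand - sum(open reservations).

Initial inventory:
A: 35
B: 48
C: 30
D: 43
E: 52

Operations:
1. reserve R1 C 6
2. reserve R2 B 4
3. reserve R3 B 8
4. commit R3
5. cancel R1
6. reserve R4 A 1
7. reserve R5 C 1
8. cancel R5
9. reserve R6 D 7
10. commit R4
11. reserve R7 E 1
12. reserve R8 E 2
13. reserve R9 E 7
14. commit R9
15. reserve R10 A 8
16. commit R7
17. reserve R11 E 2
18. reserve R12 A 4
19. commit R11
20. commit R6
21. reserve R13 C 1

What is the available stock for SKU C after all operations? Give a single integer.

Step 1: reserve R1 C 6 -> on_hand[A=35 B=48 C=30 D=43 E=52] avail[A=35 B=48 C=24 D=43 E=52] open={R1}
Step 2: reserve R2 B 4 -> on_hand[A=35 B=48 C=30 D=43 E=52] avail[A=35 B=44 C=24 D=43 E=52] open={R1,R2}
Step 3: reserve R3 B 8 -> on_hand[A=35 B=48 C=30 D=43 E=52] avail[A=35 B=36 C=24 D=43 E=52] open={R1,R2,R3}
Step 4: commit R3 -> on_hand[A=35 B=40 C=30 D=43 E=52] avail[A=35 B=36 C=24 D=43 E=52] open={R1,R2}
Step 5: cancel R1 -> on_hand[A=35 B=40 C=30 D=43 E=52] avail[A=35 B=36 C=30 D=43 E=52] open={R2}
Step 6: reserve R4 A 1 -> on_hand[A=35 B=40 C=30 D=43 E=52] avail[A=34 B=36 C=30 D=43 E=52] open={R2,R4}
Step 7: reserve R5 C 1 -> on_hand[A=35 B=40 C=30 D=43 E=52] avail[A=34 B=36 C=29 D=43 E=52] open={R2,R4,R5}
Step 8: cancel R5 -> on_hand[A=35 B=40 C=30 D=43 E=52] avail[A=34 B=36 C=30 D=43 E=52] open={R2,R4}
Step 9: reserve R6 D 7 -> on_hand[A=35 B=40 C=30 D=43 E=52] avail[A=34 B=36 C=30 D=36 E=52] open={R2,R4,R6}
Step 10: commit R4 -> on_hand[A=34 B=40 C=30 D=43 E=52] avail[A=34 B=36 C=30 D=36 E=52] open={R2,R6}
Step 11: reserve R7 E 1 -> on_hand[A=34 B=40 C=30 D=43 E=52] avail[A=34 B=36 C=30 D=36 E=51] open={R2,R6,R7}
Step 12: reserve R8 E 2 -> on_hand[A=34 B=40 C=30 D=43 E=52] avail[A=34 B=36 C=30 D=36 E=49] open={R2,R6,R7,R8}
Step 13: reserve R9 E 7 -> on_hand[A=34 B=40 C=30 D=43 E=52] avail[A=34 B=36 C=30 D=36 E=42] open={R2,R6,R7,R8,R9}
Step 14: commit R9 -> on_hand[A=34 B=40 C=30 D=43 E=45] avail[A=34 B=36 C=30 D=36 E=42] open={R2,R6,R7,R8}
Step 15: reserve R10 A 8 -> on_hand[A=34 B=40 C=30 D=43 E=45] avail[A=26 B=36 C=30 D=36 E=42] open={R10,R2,R6,R7,R8}
Step 16: commit R7 -> on_hand[A=34 B=40 C=30 D=43 E=44] avail[A=26 B=36 C=30 D=36 E=42] open={R10,R2,R6,R8}
Step 17: reserve R11 E 2 -> on_hand[A=34 B=40 C=30 D=43 E=44] avail[A=26 B=36 C=30 D=36 E=40] open={R10,R11,R2,R6,R8}
Step 18: reserve R12 A 4 -> on_hand[A=34 B=40 C=30 D=43 E=44] avail[A=22 B=36 C=30 D=36 E=40] open={R10,R11,R12,R2,R6,R8}
Step 19: commit R11 -> on_hand[A=34 B=40 C=30 D=43 E=42] avail[A=22 B=36 C=30 D=36 E=40] open={R10,R12,R2,R6,R8}
Step 20: commit R6 -> on_hand[A=34 B=40 C=30 D=36 E=42] avail[A=22 B=36 C=30 D=36 E=40] open={R10,R12,R2,R8}
Step 21: reserve R13 C 1 -> on_hand[A=34 B=40 C=30 D=36 E=42] avail[A=22 B=36 C=29 D=36 E=40] open={R10,R12,R13,R2,R8}
Final available[C] = 29

Answer: 29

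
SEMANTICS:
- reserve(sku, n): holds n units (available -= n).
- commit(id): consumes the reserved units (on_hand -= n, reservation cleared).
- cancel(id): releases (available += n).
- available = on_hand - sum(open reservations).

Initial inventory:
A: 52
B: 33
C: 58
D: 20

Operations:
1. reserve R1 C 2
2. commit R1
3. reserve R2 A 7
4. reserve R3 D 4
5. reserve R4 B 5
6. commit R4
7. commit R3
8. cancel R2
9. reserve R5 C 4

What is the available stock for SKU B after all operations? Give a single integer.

Step 1: reserve R1 C 2 -> on_hand[A=52 B=33 C=58 D=20] avail[A=52 B=33 C=56 D=20] open={R1}
Step 2: commit R1 -> on_hand[A=52 B=33 C=56 D=20] avail[A=52 B=33 C=56 D=20] open={}
Step 3: reserve R2 A 7 -> on_hand[A=52 B=33 C=56 D=20] avail[A=45 B=33 C=56 D=20] open={R2}
Step 4: reserve R3 D 4 -> on_hand[A=52 B=33 C=56 D=20] avail[A=45 B=33 C=56 D=16] open={R2,R3}
Step 5: reserve R4 B 5 -> on_hand[A=52 B=33 C=56 D=20] avail[A=45 B=28 C=56 D=16] open={R2,R3,R4}
Step 6: commit R4 -> on_hand[A=52 B=28 C=56 D=20] avail[A=45 B=28 C=56 D=16] open={R2,R3}
Step 7: commit R3 -> on_hand[A=52 B=28 C=56 D=16] avail[A=45 B=28 C=56 D=16] open={R2}
Step 8: cancel R2 -> on_hand[A=52 B=28 C=56 D=16] avail[A=52 B=28 C=56 D=16] open={}
Step 9: reserve R5 C 4 -> on_hand[A=52 B=28 C=56 D=16] avail[A=52 B=28 C=52 D=16] open={R5}
Final available[B] = 28

Answer: 28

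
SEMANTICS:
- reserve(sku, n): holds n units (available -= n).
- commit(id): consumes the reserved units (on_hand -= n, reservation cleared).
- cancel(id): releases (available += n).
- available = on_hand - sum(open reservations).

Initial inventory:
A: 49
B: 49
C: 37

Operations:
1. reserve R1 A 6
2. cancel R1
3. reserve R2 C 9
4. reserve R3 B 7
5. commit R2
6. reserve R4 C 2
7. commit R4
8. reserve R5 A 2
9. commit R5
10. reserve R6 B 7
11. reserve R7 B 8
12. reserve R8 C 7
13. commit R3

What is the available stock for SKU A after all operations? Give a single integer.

Answer: 47

Derivation:
Step 1: reserve R1 A 6 -> on_hand[A=49 B=49 C=37] avail[A=43 B=49 C=37] open={R1}
Step 2: cancel R1 -> on_hand[A=49 B=49 C=37] avail[A=49 B=49 C=37] open={}
Step 3: reserve R2 C 9 -> on_hand[A=49 B=49 C=37] avail[A=49 B=49 C=28] open={R2}
Step 4: reserve R3 B 7 -> on_hand[A=49 B=49 C=37] avail[A=49 B=42 C=28] open={R2,R3}
Step 5: commit R2 -> on_hand[A=49 B=49 C=28] avail[A=49 B=42 C=28] open={R3}
Step 6: reserve R4 C 2 -> on_hand[A=49 B=49 C=28] avail[A=49 B=42 C=26] open={R3,R4}
Step 7: commit R4 -> on_hand[A=49 B=49 C=26] avail[A=49 B=42 C=26] open={R3}
Step 8: reserve R5 A 2 -> on_hand[A=49 B=49 C=26] avail[A=47 B=42 C=26] open={R3,R5}
Step 9: commit R5 -> on_hand[A=47 B=49 C=26] avail[A=47 B=42 C=26] open={R3}
Step 10: reserve R6 B 7 -> on_hand[A=47 B=49 C=26] avail[A=47 B=35 C=26] open={R3,R6}
Step 11: reserve R7 B 8 -> on_hand[A=47 B=49 C=26] avail[A=47 B=27 C=26] open={R3,R6,R7}
Step 12: reserve R8 C 7 -> on_hand[A=47 B=49 C=26] avail[A=47 B=27 C=19] open={R3,R6,R7,R8}
Step 13: commit R3 -> on_hand[A=47 B=42 C=26] avail[A=47 B=27 C=19] open={R6,R7,R8}
Final available[A] = 47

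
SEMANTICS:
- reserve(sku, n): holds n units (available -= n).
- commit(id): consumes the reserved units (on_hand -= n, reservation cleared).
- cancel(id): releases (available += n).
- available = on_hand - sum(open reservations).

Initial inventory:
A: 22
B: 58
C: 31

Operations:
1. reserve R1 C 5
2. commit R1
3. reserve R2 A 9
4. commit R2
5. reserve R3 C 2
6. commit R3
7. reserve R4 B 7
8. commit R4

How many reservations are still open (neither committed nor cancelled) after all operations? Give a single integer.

Answer: 0

Derivation:
Step 1: reserve R1 C 5 -> on_hand[A=22 B=58 C=31] avail[A=22 B=58 C=26] open={R1}
Step 2: commit R1 -> on_hand[A=22 B=58 C=26] avail[A=22 B=58 C=26] open={}
Step 3: reserve R2 A 9 -> on_hand[A=22 B=58 C=26] avail[A=13 B=58 C=26] open={R2}
Step 4: commit R2 -> on_hand[A=13 B=58 C=26] avail[A=13 B=58 C=26] open={}
Step 5: reserve R3 C 2 -> on_hand[A=13 B=58 C=26] avail[A=13 B=58 C=24] open={R3}
Step 6: commit R3 -> on_hand[A=13 B=58 C=24] avail[A=13 B=58 C=24] open={}
Step 7: reserve R4 B 7 -> on_hand[A=13 B=58 C=24] avail[A=13 B=51 C=24] open={R4}
Step 8: commit R4 -> on_hand[A=13 B=51 C=24] avail[A=13 B=51 C=24] open={}
Open reservations: [] -> 0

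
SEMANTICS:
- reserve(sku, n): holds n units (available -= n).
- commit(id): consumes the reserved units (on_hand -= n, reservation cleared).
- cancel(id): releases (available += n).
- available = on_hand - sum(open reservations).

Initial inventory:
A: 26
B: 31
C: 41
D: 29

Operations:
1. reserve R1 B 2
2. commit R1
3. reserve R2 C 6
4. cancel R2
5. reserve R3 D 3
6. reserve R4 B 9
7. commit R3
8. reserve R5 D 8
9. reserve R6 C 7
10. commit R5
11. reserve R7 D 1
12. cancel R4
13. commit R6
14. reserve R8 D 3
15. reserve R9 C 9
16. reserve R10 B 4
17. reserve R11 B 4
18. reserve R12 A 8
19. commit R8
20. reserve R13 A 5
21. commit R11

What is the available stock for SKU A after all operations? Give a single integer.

Answer: 13

Derivation:
Step 1: reserve R1 B 2 -> on_hand[A=26 B=31 C=41 D=29] avail[A=26 B=29 C=41 D=29] open={R1}
Step 2: commit R1 -> on_hand[A=26 B=29 C=41 D=29] avail[A=26 B=29 C=41 D=29] open={}
Step 3: reserve R2 C 6 -> on_hand[A=26 B=29 C=41 D=29] avail[A=26 B=29 C=35 D=29] open={R2}
Step 4: cancel R2 -> on_hand[A=26 B=29 C=41 D=29] avail[A=26 B=29 C=41 D=29] open={}
Step 5: reserve R3 D 3 -> on_hand[A=26 B=29 C=41 D=29] avail[A=26 B=29 C=41 D=26] open={R3}
Step 6: reserve R4 B 9 -> on_hand[A=26 B=29 C=41 D=29] avail[A=26 B=20 C=41 D=26] open={R3,R4}
Step 7: commit R3 -> on_hand[A=26 B=29 C=41 D=26] avail[A=26 B=20 C=41 D=26] open={R4}
Step 8: reserve R5 D 8 -> on_hand[A=26 B=29 C=41 D=26] avail[A=26 B=20 C=41 D=18] open={R4,R5}
Step 9: reserve R6 C 7 -> on_hand[A=26 B=29 C=41 D=26] avail[A=26 B=20 C=34 D=18] open={R4,R5,R6}
Step 10: commit R5 -> on_hand[A=26 B=29 C=41 D=18] avail[A=26 B=20 C=34 D=18] open={R4,R6}
Step 11: reserve R7 D 1 -> on_hand[A=26 B=29 C=41 D=18] avail[A=26 B=20 C=34 D=17] open={R4,R6,R7}
Step 12: cancel R4 -> on_hand[A=26 B=29 C=41 D=18] avail[A=26 B=29 C=34 D=17] open={R6,R7}
Step 13: commit R6 -> on_hand[A=26 B=29 C=34 D=18] avail[A=26 B=29 C=34 D=17] open={R7}
Step 14: reserve R8 D 3 -> on_hand[A=26 B=29 C=34 D=18] avail[A=26 B=29 C=34 D=14] open={R7,R8}
Step 15: reserve R9 C 9 -> on_hand[A=26 B=29 C=34 D=18] avail[A=26 B=29 C=25 D=14] open={R7,R8,R9}
Step 16: reserve R10 B 4 -> on_hand[A=26 B=29 C=34 D=18] avail[A=26 B=25 C=25 D=14] open={R10,R7,R8,R9}
Step 17: reserve R11 B 4 -> on_hand[A=26 B=29 C=34 D=18] avail[A=26 B=21 C=25 D=14] open={R10,R11,R7,R8,R9}
Step 18: reserve R12 A 8 -> on_hand[A=26 B=29 C=34 D=18] avail[A=18 B=21 C=25 D=14] open={R10,R11,R12,R7,R8,R9}
Step 19: commit R8 -> on_hand[A=26 B=29 C=34 D=15] avail[A=18 B=21 C=25 D=14] open={R10,R11,R12,R7,R9}
Step 20: reserve R13 A 5 -> on_hand[A=26 B=29 C=34 D=15] avail[A=13 B=21 C=25 D=14] open={R10,R11,R12,R13,R7,R9}
Step 21: commit R11 -> on_hand[A=26 B=25 C=34 D=15] avail[A=13 B=21 C=25 D=14] open={R10,R12,R13,R7,R9}
Final available[A] = 13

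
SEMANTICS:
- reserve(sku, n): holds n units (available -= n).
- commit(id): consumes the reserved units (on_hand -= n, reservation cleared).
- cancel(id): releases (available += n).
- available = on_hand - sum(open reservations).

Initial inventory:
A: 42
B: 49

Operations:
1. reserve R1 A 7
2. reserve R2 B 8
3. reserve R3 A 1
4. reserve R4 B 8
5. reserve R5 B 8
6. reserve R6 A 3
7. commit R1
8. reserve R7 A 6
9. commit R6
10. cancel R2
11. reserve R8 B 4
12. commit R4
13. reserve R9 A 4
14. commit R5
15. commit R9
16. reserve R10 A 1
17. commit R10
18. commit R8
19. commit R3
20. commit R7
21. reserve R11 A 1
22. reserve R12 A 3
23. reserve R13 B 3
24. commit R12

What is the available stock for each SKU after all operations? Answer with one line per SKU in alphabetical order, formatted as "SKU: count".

Answer: A: 16
B: 26

Derivation:
Step 1: reserve R1 A 7 -> on_hand[A=42 B=49] avail[A=35 B=49] open={R1}
Step 2: reserve R2 B 8 -> on_hand[A=42 B=49] avail[A=35 B=41] open={R1,R2}
Step 3: reserve R3 A 1 -> on_hand[A=42 B=49] avail[A=34 B=41] open={R1,R2,R3}
Step 4: reserve R4 B 8 -> on_hand[A=42 B=49] avail[A=34 B=33] open={R1,R2,R3,R4}
Step 5: reserve R5 B 8 -> on_hand[A=42 B=49] avail[A=34 B=25] open={R1,R2,R3,R4,R5}
Step 6: reserve R6 A 3 -> on_hand[A=42 B=49] avail[A=31 B=25] open={R1,R2,R3,R4,R5,R6}
Step 7: commit R1 -> on_hand[A=35 B=49] avail[A=31 B=25] open={R2,R3,R4,R5,R6}
Step 8: reserve R7 A 6 -> on_hand[A=35 B=49] avail[A=25 B=25] open={R2,R3,R4,R5,R6,R7}
Step 9: commit R6 -> on_hand[A=32 B=49] avail[A=25 B=25] open={R2,R3,R4,R5,R7}
Step 10: cancel R2 -> on_hand[A=32 B=49] avail[A=25 B=33] open={R3,R4,R5,R7}
Step 11: reserve R8 B 4 -> on_hand[A=32 B=49] avail[A=25 B=29] open={R3,R4,R5,R7,R8}
Step 12: commit R4 -> on_hand[A=32 B=41] avail[A=25 B=29] open={R3,R5,R7,R8}
Step 13: reserve R9 A 4 -> on_hand[A=32 B=41] avail[A=21 B=29] open={R3,R5,R7,R8,R9}
Step 14: commit R5 -> on_hand[A=32 B=33] avail[A=21 B=29] open={R3,R7,R8,R9}
Step 15: commit R9 -> on_hand[A=28 B=33] avail[A=21 B=29] open={R3,R7,R8}
Step 16: reserve R10 A 1 -> on_hand[A=28 B=33] avail[A=20 B=29] open={R10,R3,R7,R8}
Step 17: commit R10 -> on_hand[A=27 B=33] avail[A=20 B=29] open={R3,R7,R8}
Step 18: commit R8 -> on_hand[A=27 B=29] avail[A=20 B=29] open={R3,R7}
Step 19: commit R3 -> on_hand[A=26 B=29] avail[A=20 B=29] open={R7}
Step 20: commit R7 -> on_hand[A=20 B=29] avail[A=20 B=29] open={}
Step 21: reserve R11 A 1 -> on_hand[A=20 B=29] avail[A=19 B=29] open={R11}
Step 22: reserve R12 A 3 -> on_hand[A=20 B=29] avail[A=16 B=29] open={R11,R12}
Step 23: reserve R13 B 3 -> on_hand[A=20 B=29] avail[A=16 B=26] open={R11,R12,R13}
Step 24: commit R12 -> on_hand[A=17 B=29] avail[A=16 B=26] open={R11,R13}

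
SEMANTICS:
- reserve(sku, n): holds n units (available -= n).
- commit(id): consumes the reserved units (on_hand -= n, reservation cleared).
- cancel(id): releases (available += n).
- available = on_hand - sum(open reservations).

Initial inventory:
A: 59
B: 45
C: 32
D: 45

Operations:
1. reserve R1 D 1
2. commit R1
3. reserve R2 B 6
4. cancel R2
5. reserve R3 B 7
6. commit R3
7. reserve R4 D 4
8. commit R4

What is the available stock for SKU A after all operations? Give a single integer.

Answer: 59

Derivation:
Step 1: reserve R1 D 1 -> on_hand[A=59 B=45 C=32 D=45] avail[A=59 B=45 C=32 D=44] open={R1}
Step 2: commit R1 -> on_hand[A=59 B=45 C=32 D=44] avail[A=59 B=45 C=32 D=44] open={}
Step 3: reserve R2 B 6 -> on_hand[A=59 B=45 C=32 D=44] avail[A=59 B=39 C=32 D=44] open={R2}
Step 4: cancel R2 -> on_hand[A=59 B=45 C=32 D=44] avail[A=59 B=45 C=32 D=44] open={}
Step 5: reserve R3 B 7 -> on_hand[A=59 B=45 C=32 D=44] avail[A=59 B=38 C=32 D=44] open={R3}
Step 6: commit R3 -> on_hand[A=59 B=38 C=32 D=44] avail[A=59 B=38 C=32 D=44] open={}
Step 7: reserve R4 D 4 -> on_hand[A=59 B=38 C=32 D=44] avail[A=59 B=38 C=32 D=40] open={R4}
Step 8: commit R4 -> on_hand[A=59 B=38 C=32 D=40] avail[A=59 B=38 C=32 D=40] open={}
Final available[A] = 59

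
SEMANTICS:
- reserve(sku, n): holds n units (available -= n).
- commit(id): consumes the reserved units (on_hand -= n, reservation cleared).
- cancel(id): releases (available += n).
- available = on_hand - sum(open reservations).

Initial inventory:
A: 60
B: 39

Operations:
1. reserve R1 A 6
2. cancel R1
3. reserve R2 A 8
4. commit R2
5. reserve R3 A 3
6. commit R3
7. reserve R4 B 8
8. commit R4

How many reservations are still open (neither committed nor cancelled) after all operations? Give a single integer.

Step 1: reserve R1 A 6 -> on_hand[A=60 B=39] avail[A=54 B=39] open={R1}
Step 2: cancel R1 -> on_hand[A=60 B=39] avail[A=60 B=39] open={}
Step 3: reserve R2 A 8 -> on_hand[A=60 B=39] avail[A=52 B=39] open={R2}
Step 4: commit R2 -> on_hand[A=52 B=39] avail[A=52 B=39] open={}
Step 5: reserve R3 A 3 -> on_hand[A=52 B=39] avail[A=49 B=39] open={R3}
Step 6: commit R3 -> on_hand[A=49 B=39] avail[A=49 B=39] open={}
Step 7: reserve R4 B 8 -> on_hand[A=49 B=39] avail[A=49 B=31] open={R4}
Step 8: commit R4 -> on_hand[A=49 B=31] avail[A=49 B=31] open={}
Open reservations: [] -> 0

Answer: 0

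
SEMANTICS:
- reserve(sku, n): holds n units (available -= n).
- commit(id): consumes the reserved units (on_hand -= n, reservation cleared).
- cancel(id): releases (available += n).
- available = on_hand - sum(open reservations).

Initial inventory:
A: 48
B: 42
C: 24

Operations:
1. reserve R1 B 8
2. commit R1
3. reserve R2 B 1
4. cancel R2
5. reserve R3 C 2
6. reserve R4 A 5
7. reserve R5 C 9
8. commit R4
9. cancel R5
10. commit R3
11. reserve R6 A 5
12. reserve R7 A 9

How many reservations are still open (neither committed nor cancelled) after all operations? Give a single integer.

Answer: 2

Derivation:
Step 1: reserve R1 B 8 -> on_hand[A=48 B=42 C=24] avail[A=48 B=34 C=24] open={R1}
Step 2: commit R1 -> on_hand[A=48 B=34 C=24] avail[A=48 B=34 C=24] open={}
Step 3: reserve R2 B 1 -> on_hand[A=48 B=34 C=24] avail[A=48 B=33 C=24] open={R2}
Step 4: cancel R2 -> on_hand[A=48 B=34 C=24] avail[A=48 B=34 C=24] open={}
Step 5: reserve R3 C 2 -> on_hand[A=48 B=34 C=24] avail[A=48 B=34 C=22] open={R3}
Step 6: reserve R4 A 5 -> on_hand[A=48 B=34 C=24] avail[A=43 B=34 C=22] open={R3,R4}
Step 7: reserve R5 C 9 -> on_hand[A=48 B=34 C=24] avail[A=43 B=34 C=13] open={R3,R4,R5}
Step 8: commit R4 -> on_hand[A=43 B=34 C=24] avail[A=43 B=34 C=13] open={R3,R5}
Step 9: cancel R5 -> on_hand[A=43 B=34 C=24] avail[A=43 B=34 C=22] open={R3}
Step 10: commit R3 -> on_hand[A=43 B=34 C=22] avail[A=43 B=34 C=22] open={}
Step 11: reserve R6 A 5 -> on_hand[A=43 B=34 C=22] avail[A=38 B=34 C=22] open={R6}
Step 12: reserve R7 A 9 -> on_hand[A=43 B=34 C=22] avail[A=29 B=34 C=22] open={R6,R7}
Open reservations: ['R6', 'R7'] -> 2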